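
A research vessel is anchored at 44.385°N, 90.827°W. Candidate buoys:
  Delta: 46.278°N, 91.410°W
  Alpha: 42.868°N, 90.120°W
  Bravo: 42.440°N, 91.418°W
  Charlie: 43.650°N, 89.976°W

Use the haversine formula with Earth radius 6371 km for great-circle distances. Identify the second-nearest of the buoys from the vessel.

Alpha

Distances from the vessel (44.385°N, 90.827°W):
Charlie: 106.3 km
Alpha: 178.0 km
Delta: 215.4 km
Bravo: 221.5 km
The second-nearest is Alpha at 178.0 km.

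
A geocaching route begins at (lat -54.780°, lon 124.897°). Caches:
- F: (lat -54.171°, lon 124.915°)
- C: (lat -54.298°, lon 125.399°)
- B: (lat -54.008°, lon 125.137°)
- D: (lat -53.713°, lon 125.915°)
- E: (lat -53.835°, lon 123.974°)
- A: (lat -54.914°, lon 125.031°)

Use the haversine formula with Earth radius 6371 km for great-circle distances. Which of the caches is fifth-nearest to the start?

E

Distances from the start ((lat -54.780°, lon 124.897°)):
A: 17.2 km
C: 62.6 km
F: 67.7 km
B: 87.2 km
E: 120.9 km
D: 135.8 km
The fifth-nearest is E at 120.9 km.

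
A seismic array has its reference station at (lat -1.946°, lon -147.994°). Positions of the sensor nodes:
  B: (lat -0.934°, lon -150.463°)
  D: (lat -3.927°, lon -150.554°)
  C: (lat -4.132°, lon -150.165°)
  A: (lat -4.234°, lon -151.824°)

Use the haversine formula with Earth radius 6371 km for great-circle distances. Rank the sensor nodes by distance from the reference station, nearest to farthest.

B, C, D, A

Computing each great-circle distance from (lat -1.946°, lon -147.994°):
B (lat -0.934°, lon -150.463°): 296.6 km
C (lat -4.132°, lon -150.165°): 342.3 km
D (lat -3.927°, lon -150.554°): 359.6 km
A (lat -4.234°, lon -151.824°): 495.5 km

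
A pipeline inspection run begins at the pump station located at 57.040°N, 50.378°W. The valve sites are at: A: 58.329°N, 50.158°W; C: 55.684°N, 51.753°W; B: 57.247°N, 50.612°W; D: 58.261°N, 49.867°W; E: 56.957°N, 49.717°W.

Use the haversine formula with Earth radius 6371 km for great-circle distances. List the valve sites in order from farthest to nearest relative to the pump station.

C, A, D, E, B

Distances from the pump station:
C 55.684°N, 51.753°W: 172.9 km
A 58.329°N, 50.158°W: 143.9 km
D 58.261°N, 49.867°W: 139.1 km
E 56.957°N, 49.717°W: 41.1 km
B 57.247°N, 50.612°W: 27.0 km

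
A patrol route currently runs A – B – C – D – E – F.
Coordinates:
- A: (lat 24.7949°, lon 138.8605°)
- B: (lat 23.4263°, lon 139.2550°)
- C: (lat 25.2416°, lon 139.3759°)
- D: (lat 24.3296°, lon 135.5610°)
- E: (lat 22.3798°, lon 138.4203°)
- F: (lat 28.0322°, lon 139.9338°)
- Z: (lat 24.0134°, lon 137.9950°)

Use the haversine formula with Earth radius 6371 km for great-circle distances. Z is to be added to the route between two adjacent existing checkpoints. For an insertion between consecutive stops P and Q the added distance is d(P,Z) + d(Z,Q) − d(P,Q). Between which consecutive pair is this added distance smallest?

Added distance for inserting Z between each consecutive pair:
A–B: 110.0 km
B–C: 137.0 km
C–D: 46.5 km
D–E: 72.6 km
E–F: 27.1 km
Smallest added distance is 27.1 km, inserting between E and F.

between E and F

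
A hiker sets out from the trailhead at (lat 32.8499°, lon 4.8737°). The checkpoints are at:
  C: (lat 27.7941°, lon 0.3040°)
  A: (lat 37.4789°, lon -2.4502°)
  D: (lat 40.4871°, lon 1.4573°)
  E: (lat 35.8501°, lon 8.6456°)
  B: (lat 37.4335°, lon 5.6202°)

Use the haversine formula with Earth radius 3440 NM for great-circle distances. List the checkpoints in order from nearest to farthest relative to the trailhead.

Distance from the trailhead at (lat 32.8499°, lon 4.8737°) to each:
E (lat 35.8501°, lon 8.6456°): 259.6 NM
B (lat 37.4335°, lon 5.6202°): 277.6 NM
C (lat 27.7941°, lon 0.3040°): 384.9 NM
A (lat 37.4789°, lon -2.4502°): 454.1 NM
D (lat 40.4871°, lon 1.4573°): 487.0 NM

E, B, C, A, D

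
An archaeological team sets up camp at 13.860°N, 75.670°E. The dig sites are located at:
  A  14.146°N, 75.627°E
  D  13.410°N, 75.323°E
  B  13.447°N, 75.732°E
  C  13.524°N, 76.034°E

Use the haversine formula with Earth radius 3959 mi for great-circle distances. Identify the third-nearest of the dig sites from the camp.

C

Distance to each, sorted:
A: 20.0 mi
B: 28.8 mi
C: 33.7 mi
D: 38.9 mi
The third-nearest is C at 33.7 mi.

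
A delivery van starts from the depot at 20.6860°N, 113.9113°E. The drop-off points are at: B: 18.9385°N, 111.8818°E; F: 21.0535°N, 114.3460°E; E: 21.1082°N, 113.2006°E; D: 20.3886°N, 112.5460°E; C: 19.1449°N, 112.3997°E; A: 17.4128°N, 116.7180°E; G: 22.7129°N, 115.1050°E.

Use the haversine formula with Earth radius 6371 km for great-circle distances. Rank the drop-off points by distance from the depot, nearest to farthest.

Distances from the depot:
F 21.0535°N, 114.3460°E: 60.9 km
E 21.1082°N, 113.2006°E: 87.5 km
D 20.3886°N, 112.5460°E: 146.0 km
C 19.1449°N, 112.3997°E: 233.1 km
G 22.7129°N, 115.1050°E: 256.9 km
B 18.9385°N, 111.8818°E: 287.8 km
A 17.4128°N, 116.7180°E: 468.5 km

F, E, D, C, G, B, A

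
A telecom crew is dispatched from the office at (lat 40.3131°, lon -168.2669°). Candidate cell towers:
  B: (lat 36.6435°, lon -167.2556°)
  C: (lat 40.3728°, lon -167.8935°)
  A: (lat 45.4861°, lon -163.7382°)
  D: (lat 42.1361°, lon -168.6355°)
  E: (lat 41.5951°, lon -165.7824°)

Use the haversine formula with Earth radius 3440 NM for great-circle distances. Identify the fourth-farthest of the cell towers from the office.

Distance to each, sorted:
A: 368.8 NM
B: 225.4 NM
E: 136.4 NM
D: 110.7 NM
C: 17.5 NM
The fourth-farthest is D at 110.7 NM.

D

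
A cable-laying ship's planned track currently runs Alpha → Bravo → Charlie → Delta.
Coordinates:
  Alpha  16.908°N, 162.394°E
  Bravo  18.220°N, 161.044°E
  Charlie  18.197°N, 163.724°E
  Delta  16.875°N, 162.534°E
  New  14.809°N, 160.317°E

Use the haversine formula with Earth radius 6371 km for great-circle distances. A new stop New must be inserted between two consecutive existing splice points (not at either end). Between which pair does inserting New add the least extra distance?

Added distance for inserting New between each consecutive pair:
Alpha–Bravo: 505.0 km
Bravo–Charlie: 627.3 km
Charlie–Delta: 659.7 km
Smallest added distance is 505.0 km, inserting between Alpha and Bravo.

between Alpha and Bravo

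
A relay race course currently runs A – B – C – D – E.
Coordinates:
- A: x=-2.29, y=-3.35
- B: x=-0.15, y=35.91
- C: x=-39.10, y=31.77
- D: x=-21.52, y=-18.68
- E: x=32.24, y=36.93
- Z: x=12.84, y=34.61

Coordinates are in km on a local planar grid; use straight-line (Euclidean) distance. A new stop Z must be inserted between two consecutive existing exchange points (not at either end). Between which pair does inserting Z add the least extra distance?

between D and E

Added distance for inserting Z between each consecutive pair:
A–B: 14.6 km
B–C: 25.9 km
C–D: 62.0 km
D–E: 5.6 km
Smallest added distance is 5.6 km, inserting between D and E.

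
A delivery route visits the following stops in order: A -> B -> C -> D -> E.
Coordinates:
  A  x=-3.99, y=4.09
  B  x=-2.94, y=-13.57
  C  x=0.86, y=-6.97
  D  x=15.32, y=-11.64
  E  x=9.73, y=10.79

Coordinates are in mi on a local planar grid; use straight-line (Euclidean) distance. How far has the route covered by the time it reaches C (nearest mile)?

Leg distances:
A→B: 17.7 mi  (cumulative 17.7 mi)
B→C: 7.6 mi  (cumulative 25.3 mi)
Cumulative distance at C ≈ 25 mi.

25 mi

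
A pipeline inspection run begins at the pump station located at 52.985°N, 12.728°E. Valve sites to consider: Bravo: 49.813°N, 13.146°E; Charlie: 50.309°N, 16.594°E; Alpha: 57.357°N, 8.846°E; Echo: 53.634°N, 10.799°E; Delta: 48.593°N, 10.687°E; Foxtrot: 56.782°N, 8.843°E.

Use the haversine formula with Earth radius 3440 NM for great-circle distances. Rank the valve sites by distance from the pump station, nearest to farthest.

Computing each great-circle distance from 52.985°N, 12.728°E:
Echo 53.634°N, 10.799°E: 79.4 NM
Bravo 49.813°N, 13.146°E: 191.1 NM
Charlie 50.309°N, 16.594°E: 215.7 NM
Foxtrot 56.782°N, 8.843°E: 264.4 NM
Delta 48.593°N, 10.687°E: 274.8 NM
Alpha 57.357°N, 8.846°E: 294.2 NM

Echo, Bravo, Charlie, Foxtrot, Delta, Alpha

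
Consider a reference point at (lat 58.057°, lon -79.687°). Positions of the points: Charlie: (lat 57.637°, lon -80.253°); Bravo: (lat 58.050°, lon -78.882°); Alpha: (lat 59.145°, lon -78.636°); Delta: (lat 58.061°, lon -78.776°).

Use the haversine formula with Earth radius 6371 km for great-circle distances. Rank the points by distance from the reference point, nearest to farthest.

Computing each great-circle distance from (lat 58.057°, lon -79.687°):
Bravo (lat 58.050°, lon -78.882°): 47.4 km
Delta (lat 58.061°, lon -78.776°): 53.6 km
Charlie (lat 57.637°, lon -80.253°): 57.5 km
Alpha (lat 59.145°, lon -78.636°): 135.4 km

Bravo, Delta, Charlie, Alpha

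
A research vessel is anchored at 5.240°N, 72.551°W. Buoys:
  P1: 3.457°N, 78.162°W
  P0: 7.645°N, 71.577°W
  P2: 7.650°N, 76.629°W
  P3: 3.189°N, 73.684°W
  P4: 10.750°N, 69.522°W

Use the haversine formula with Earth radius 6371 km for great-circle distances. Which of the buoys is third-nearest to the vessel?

Distance to each, sorted:
P3: 260.4 km
P0: 288.3 km
P2: 524.2 km
P1: 652.9 km
P4: 697.5 km
The third-nearest is P2 at 524.2 km.

P2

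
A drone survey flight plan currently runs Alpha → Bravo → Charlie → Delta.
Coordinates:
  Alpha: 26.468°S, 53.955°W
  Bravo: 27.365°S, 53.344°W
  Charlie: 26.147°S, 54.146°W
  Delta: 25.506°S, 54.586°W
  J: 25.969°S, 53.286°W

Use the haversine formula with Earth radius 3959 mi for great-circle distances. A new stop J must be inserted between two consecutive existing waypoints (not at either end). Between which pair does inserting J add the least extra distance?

between Bravo and Charlie

Added distance for inserting J between each consecutive pair:
Alpha–Bravo: 77.9 mi
Bravo–Charlie: 53.7 mi
Charlie–Delta: 89.7 mi
Smallest added distance is 53.7 mi, inserting between Bravo and Charlie.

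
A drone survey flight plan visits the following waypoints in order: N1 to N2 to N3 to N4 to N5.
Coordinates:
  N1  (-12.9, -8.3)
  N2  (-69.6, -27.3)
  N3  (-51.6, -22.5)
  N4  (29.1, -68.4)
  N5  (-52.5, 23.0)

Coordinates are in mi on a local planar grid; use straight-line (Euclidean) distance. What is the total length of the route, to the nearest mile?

294 mi

Leg distances:
N1→N2: 59.8 mi  (cumulative 59.8 mi)
N2→N3: 18.6 mi  (cumulative 78.4 mi)
N3→N4: 92.8 mi  (cumulative 171.3 mi)
N4→N5: 122.5 mi  (cumulative 293.8 mi)
Total route length ≈ 294 mi.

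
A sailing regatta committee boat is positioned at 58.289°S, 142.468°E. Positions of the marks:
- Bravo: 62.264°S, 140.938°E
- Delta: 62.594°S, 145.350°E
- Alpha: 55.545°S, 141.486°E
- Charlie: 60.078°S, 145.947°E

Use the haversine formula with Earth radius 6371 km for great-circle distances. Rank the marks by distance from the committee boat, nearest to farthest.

Distance from the committee boat at 58.289°S, 142.468°E to each:
Charlie 60.078°S, 145.947°E: 280.7 km
Alpha 55.545°S, 141.486°E: 310.9 km
Bravo 62.264°S, 140.938°E: 449.9 km
Delta 62.594°S, 145.350°E: 504.0 km

Charlie, Alpha, Bravo, Delta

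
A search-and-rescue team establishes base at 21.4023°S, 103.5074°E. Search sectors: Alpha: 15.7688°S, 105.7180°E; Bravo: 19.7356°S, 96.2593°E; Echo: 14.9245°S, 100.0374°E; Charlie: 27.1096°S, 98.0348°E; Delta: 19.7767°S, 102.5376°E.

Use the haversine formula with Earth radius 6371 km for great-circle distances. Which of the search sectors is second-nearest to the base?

Distance to each, sorted:
Delta: 207.0 km
Alpha: 668.3 km
Bravo: 776.9 km
Echo: 808.1 km
Charlie: 842.7 km
The second-nearest is Alpha at 668.3 km.

Alpha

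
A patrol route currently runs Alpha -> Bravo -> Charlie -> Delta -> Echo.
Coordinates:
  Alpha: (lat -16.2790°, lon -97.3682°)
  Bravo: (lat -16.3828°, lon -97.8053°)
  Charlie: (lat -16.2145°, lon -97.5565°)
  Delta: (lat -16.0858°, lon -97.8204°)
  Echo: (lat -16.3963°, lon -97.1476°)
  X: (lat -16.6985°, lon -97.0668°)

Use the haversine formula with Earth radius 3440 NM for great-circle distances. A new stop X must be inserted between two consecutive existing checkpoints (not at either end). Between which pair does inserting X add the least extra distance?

between Delta and Echo

Added distance for inserting X between each consecutive pair:
Alpha–Bravo: 51.2 NM
Bravo–Charlie: 69.5 NM
Charlie–Delta: 80.3 NM
Delta–Echo: 32.6 NM
Smallest added distance is 32.6 NM, inserting between Delta and Echo.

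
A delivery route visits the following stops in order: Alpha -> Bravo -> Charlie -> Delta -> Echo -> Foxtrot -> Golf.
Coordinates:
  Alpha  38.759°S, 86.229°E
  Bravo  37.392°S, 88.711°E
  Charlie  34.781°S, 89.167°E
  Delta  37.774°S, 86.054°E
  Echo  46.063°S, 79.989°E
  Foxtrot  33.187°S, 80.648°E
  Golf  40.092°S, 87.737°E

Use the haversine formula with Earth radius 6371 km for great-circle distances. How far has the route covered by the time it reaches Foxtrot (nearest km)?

Leg distances:
Alpha→Bravo: 265.1 km  (cumulative 265.1 km)
Bravo→Charlie: 293.2 km  (cumulative 558.3 km)
Charlie→Delta: 434.3 km  (cumulative 992.6 km)
Delta→Echo: 1048.7 km  (cumulative 2041.3 km)
Echo→Foxtrot: 1432.8 km  (cumulative 3474.1 km)
Cumulative distance at Foxtrot ≈ 3474 km.

3474 km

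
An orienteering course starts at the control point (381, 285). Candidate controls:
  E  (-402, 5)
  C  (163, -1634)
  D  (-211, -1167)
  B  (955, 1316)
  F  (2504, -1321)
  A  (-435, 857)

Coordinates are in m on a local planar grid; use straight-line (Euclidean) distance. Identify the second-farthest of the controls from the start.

C

Distance to each, sorted:
F: 2662.0 m
C: 1931.3 m
D: 1568.0 m
B: 1180.0 m
A: 996.5 m
E: 831.6 m
The second-farthest is C at 1931.3 m.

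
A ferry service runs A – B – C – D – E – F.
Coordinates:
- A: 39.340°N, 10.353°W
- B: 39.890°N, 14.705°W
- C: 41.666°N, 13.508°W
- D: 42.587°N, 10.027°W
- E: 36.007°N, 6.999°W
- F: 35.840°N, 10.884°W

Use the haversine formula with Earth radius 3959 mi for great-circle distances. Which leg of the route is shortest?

B–C

Leg distances:
A→B: 234.7 mi
B→C: 137.8 mi
C→D: 189.4 mi
D→E: 482.5 mi
E→F: 217.7 mi
The shortest leg is B–C at 137.8 mi.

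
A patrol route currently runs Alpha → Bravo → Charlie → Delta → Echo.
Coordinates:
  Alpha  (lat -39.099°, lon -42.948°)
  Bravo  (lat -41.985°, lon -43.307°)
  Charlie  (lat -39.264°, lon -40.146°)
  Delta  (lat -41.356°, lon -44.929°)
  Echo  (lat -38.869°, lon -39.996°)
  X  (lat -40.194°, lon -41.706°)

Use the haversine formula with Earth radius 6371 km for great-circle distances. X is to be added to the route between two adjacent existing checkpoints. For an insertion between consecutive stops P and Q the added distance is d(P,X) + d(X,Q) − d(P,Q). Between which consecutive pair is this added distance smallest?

Added distance for inserting X between each consecutive pair:
Alpha–Bravo: 79.4 km
Bravo–Charlie: 5.6 km
Charlie–Delta: 1.9 km
Delta–Echo: 6.1 km
Smallest added distance is 1.9 km, inserting between Charlie and Delta.

between Charlie and Delta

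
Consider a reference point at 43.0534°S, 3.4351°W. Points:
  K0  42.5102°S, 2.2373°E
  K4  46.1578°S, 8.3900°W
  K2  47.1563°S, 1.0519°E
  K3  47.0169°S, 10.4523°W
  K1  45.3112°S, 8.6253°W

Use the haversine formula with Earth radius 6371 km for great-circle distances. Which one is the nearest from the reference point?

Distance to each, sorted:
K0: 466.8 km
K1: 483.9 km
K4: 522.3 km
K2: 576.1 km
K3: 705.4 km
The nearest is K0 at 466.8 km.

K0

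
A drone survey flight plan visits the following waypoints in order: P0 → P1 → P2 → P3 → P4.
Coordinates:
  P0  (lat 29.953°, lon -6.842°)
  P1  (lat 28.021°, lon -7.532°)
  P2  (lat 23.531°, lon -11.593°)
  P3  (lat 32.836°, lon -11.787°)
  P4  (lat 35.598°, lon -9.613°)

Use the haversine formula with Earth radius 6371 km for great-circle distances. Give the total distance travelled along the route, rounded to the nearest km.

Leg distances:
P0→P1: 225.1 km  (cumulative 225.1 km)
P1→P2: 643.8 km  (cumulative 868.9 km)
P2→P3: 1034.8 km  (cumulative 1903.7 km)
P3→P4: 366.4 km  (cumulative 2270.1 km)
Total route length ≈ 2270 km.

2270 km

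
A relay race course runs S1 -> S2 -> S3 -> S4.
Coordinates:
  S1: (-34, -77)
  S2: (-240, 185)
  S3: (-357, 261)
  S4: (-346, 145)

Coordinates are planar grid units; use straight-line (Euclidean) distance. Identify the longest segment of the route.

Leg distances:
S1→S2: 333.3
S2→S3: 139.5
S3→S4: 116.5
The longest leg is S1–S2 at 333.3.

S1–S2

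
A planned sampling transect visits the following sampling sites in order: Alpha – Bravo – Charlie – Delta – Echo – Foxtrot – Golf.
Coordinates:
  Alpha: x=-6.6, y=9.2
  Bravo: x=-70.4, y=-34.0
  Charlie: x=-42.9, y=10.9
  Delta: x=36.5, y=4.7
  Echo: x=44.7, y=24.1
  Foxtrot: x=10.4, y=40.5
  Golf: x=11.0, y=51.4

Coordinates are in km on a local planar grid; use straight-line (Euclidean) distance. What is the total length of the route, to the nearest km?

279 km

Leg distances:
Alpha→Bravo: 77.0 km  (cumulative 77.0 km)
Bravo→Charlie: 52.7 km  (cumulative 129.7 km)
Charlie→Delta: 79.6 km  (cumulative 209.3 km)
Delta→Echo: 21.1 km  (cumulative 230.4 km)
Echo→Foxtrot: 38.0 km  (cumulative 268.4 km)
Foxtrot→Golf: 10.9 km  (cumulative 279.3 km)
Total route length ≈ 279 km.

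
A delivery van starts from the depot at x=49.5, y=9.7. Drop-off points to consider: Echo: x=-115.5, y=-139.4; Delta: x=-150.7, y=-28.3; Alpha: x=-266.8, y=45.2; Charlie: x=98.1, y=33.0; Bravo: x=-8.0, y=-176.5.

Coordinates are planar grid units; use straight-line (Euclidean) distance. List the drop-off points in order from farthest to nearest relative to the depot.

Distances from the depot:
Alpha x=-266.8, y=45.2: 318.3
Echo x=-115.5, y=-139.4: 222.4
Delta x=-150.7, y=-28.3: 203.8
Bravo x=-8.0, y=-176.5: 194.9
Charlie x=98.1, y=33.0: 53.9

Alpha, Echo, Delta, Bravo, Charlie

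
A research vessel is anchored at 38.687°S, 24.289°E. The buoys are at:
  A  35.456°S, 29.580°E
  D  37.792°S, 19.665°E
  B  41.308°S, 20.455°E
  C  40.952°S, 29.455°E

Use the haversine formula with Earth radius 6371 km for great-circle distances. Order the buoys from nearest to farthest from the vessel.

D, B, C, A

Distance from the vessel at 38.687°S, 24.289°E to each:
D 37.792°S, 19.665°E: 415.9 km
B 41.308°S, 20.455°E: 437.6 km
C 40.952°S, 29.455°E: 507.9 km
A 35.456°S, 29.580°E: 590.9 km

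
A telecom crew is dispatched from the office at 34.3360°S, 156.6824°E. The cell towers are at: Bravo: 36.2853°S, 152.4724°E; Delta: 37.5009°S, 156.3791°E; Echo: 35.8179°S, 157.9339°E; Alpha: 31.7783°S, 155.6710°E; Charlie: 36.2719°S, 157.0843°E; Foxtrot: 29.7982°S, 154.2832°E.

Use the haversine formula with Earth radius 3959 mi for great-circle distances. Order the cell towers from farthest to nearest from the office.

Foxtrot, Bravo, Delta, Alpha, Charlie, Echo

Distances from the office:
Foxtrot 29.7982°S, 154.2832°E: 343.6 mi
Bravo 36.2853°S, 152.4724°E: 272.9 mi
Delta 37.5009°S, 156.3791°E: 219.3 mi
Alpha 31.7783°S, 155.6710°E: 186.2 mi
Charlie 36.2719°S, 157.0843°E: 135.7 mi
Echo 35.8179°S, 157.9339°E: 124.5 mi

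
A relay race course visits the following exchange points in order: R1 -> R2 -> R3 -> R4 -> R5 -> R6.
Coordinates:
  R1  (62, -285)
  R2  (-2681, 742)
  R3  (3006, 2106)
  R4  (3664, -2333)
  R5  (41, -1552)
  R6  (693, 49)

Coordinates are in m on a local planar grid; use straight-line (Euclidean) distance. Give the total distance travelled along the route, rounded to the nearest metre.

18700 m

Leg distances:
R1→R2: 2929.0 m  (cumulative 2929.0 m)
R2→R3: 5848.3 m  (cumulative 8777.2 m)
R3→R4: 4487.5 m  (cumulative 13264.7 m)
R4→R5: 3706.2 m  (cumulative 16971.0 m)
R5→R6: 1728.7 m  (cumulative 18699.6 m)
Total route length ≈ 18700 m.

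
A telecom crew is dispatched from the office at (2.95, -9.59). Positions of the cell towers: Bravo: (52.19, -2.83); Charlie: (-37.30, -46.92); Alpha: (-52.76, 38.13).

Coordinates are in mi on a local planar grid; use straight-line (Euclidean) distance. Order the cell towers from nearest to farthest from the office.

Bravo, Charlie, Alpha

Distances from the office:
Bravo (52.19, -2.83): 49.7 mi
Charlie (-37.30, -46.92): 54.9 mi
Alpha (-52.76, 38.13): 73.4 mi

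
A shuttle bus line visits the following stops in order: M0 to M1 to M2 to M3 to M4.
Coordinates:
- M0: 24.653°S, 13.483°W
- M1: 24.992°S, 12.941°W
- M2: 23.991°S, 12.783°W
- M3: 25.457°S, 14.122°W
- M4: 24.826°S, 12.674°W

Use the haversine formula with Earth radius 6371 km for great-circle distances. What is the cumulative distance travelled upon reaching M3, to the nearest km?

Leg distances:
M0→M1: 66.4 km  (cumulative 66.4 km)
M1→M2: 112.4 km  (cumulative 178.9 km)
M2→M3: 211.8 km  (cumulative 390.7 km)
Cumulative distance at M3 ≈ 391 km.

391 km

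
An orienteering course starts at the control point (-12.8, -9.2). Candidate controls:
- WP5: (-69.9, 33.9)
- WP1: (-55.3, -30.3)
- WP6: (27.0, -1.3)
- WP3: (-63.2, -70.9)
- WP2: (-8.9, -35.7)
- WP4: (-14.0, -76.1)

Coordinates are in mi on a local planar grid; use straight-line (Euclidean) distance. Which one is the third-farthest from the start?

Distances from the start ((-12.8, -9.2)):
WP3: 79.7 mi
WP5: 71.5 mi
WP4: 66.9 mi
WP1: 47.4 mi
WP6: 40.6 mi
WP2: 26.8 mi
The third-farthest is WP4 at 66.9 mi.

WP4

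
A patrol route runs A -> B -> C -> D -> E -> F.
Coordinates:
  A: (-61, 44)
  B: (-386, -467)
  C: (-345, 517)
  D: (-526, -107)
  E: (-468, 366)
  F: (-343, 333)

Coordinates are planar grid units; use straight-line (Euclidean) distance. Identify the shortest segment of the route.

E–F

Leg distances:
A→B: 605.6
B→C: 984.9
C→D: 649.7
D→E: 476.5
E→F: 129.3
The shortest leg is E–F at 129.3.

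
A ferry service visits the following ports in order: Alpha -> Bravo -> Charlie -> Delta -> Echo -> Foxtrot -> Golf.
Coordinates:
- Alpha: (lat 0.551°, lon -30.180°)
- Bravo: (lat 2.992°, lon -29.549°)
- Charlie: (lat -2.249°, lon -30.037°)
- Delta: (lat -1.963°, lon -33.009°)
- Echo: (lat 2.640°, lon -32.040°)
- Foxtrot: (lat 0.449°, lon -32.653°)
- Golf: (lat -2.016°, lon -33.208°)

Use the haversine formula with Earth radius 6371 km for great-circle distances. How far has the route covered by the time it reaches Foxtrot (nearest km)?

1973 km

Leg distances:
Alpha→Bravo: 280.3 km  (cumulative 280.3 km)
Bravo→Charlie: 585.3 km  (cumulative 865.6 km)
Charlie→Delta: 331.8 km  (cumulative 1197.4 km)
Delta→Echo: 523.0 km  (cumulative 1720.4 km)
Echo→Foxtrot: 253.0 km  (cumulative 1973.4 km)
Cumulative distance at Foxtrot ≈ 1973 km.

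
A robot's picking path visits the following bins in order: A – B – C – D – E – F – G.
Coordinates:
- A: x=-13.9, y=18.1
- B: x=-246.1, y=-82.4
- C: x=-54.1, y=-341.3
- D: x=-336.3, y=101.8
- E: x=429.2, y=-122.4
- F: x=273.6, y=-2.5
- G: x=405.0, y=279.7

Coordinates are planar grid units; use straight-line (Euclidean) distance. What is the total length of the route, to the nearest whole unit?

2406

Leg distances:
A→B: 253.0  (cumulative 253.0)
B→C: 322.3  (cumulative 575.3)
C→D: 525.3  (cumulative 1100.7)
D→E: 797.7  (cumulative 1898.3)
E→F: 196.4  (cumulative 2094.8)
F→G: 311.3  (cumulative 2406.1)
Total route length ≈ 2406.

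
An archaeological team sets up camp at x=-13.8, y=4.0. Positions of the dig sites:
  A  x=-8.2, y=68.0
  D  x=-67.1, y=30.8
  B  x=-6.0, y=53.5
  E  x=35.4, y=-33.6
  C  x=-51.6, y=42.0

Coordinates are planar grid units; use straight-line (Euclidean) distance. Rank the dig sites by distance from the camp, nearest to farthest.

B, C, D, E, A

Distances from the camp:
B x=-6.0, y=53.5: 50.1
C x=-51.6, y=42.0: 53.6
D x=-67.1, y=30.8: 59.7
E x=35.4, y=-33.6: 61.9
A x=-8.2, y=68.0: 64.2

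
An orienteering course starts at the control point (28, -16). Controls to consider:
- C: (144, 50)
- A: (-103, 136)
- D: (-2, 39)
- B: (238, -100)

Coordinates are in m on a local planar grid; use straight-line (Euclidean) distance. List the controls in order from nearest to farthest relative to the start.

Distances from the start:
D (-2, 39): 62.6 m
C (144, 50): 133.5 m
A (-103, 136): 200.7 m
B (238, -100): 226.2 m

D, C, A, B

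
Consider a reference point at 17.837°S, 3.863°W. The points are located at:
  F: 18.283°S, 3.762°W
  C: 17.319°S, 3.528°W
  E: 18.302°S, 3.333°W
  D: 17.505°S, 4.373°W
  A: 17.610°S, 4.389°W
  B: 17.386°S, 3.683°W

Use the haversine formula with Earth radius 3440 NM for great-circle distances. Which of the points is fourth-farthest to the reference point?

Distances from the reference point (17.837°S, 3.863°W):
E: 41.2 NM
C: 36.5 NM
D: 35.3 NM
A: 33.0 NM
B: 29.0 NM
F: 27.4 NM
The fourth-farthest is A at 33.0 NM.

A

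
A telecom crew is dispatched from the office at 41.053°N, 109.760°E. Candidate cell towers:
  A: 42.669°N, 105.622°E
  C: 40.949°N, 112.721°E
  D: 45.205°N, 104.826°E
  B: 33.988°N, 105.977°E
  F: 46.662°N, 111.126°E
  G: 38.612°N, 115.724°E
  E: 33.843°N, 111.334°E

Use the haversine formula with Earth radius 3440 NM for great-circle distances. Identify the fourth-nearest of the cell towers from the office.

Distance to each, sorted:
C: 134.3 NM
A: 208.9 NM
G: 311.5 NM
D: 329.8 NM
F: 341.9 NM
E: 439.3 NM
B: 460.7 NM
The fourth-nearest is D at 329.8 NM.

D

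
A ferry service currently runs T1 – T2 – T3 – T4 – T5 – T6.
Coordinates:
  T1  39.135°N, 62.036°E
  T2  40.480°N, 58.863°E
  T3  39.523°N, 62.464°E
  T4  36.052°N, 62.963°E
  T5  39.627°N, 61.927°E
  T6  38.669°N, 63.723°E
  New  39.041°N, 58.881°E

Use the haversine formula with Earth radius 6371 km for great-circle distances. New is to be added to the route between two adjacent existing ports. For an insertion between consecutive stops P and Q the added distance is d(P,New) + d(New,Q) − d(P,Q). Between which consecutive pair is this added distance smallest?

Added distance for inserting New between each consecutive pair:
T1–T2: 123.0 km
T2–T3: 148.4 km
T3–T4: 414.3 km
T4–T5: 351.9 km
T5–T6: 503.2 km
Smallest added distance is 123.0 km, inserting between T1 and T2.

between T1 and T2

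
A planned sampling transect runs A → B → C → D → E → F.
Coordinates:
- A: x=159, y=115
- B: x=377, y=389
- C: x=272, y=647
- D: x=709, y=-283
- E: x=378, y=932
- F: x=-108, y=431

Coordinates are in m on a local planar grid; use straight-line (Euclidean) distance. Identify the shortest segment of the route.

B–C

Leg distances:
A→B: 350.1 m
B→C: 278.5 m
C→D: 1027.6 m
D→E: 1259.3 m
E→F: 698.0 m
The shortest leg is B–C at 278.5 m.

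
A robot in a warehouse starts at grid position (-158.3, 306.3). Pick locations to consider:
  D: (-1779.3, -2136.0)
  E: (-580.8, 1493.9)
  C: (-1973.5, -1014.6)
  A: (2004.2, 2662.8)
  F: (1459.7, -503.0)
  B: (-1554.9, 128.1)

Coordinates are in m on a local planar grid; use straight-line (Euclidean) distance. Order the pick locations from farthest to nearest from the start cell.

Distances from the start cell:
A (2004.2, 2662.8): 3198.4 m
D (-1779.3, -2136.0): 2931.3 m
C (-1973.5, -1014.6): 2244.9 m
F (1459.7, -503.0): 1809.1 m
B (-1554.9, 128.1): 1407.9 m
E (-580.8, 1493.9): 1260.5 m

A, D, C, F, B, E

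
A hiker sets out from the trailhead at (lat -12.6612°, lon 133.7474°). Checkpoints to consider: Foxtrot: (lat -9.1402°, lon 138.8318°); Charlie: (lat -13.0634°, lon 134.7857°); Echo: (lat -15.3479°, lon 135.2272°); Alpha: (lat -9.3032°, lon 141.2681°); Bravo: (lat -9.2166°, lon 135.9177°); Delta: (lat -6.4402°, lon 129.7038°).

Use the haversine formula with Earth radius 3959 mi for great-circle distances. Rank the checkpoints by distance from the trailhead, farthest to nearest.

Alpha, Delta, Foxtrot, Bravo, Echo, Charlie

Distance from the trailhead at (lat -12.6612°, lon 133.7474°) to each:
Alpha (lat -9.3032°, lon 141.2681°): 560.3 mi
Delta (lat -6.4402°, lon 129.7038°): 510.5 mi
Foxtrot (lat -9.1402°, lon 138.8318°): 422.1 mi
Bravo (lat -9.2166°, lon 135.9177°): 279.9 mi
Echo (lat -15.3479°, lon 135.2272°): 210.5 mi
Charlie (lat -13.0634°, lon 134.7857°): 75.3 mi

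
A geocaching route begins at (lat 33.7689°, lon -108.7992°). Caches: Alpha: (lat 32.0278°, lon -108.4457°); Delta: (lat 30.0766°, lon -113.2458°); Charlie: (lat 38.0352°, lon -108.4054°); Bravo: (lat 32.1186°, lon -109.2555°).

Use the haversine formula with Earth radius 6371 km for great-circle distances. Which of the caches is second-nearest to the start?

Alpha

Distances from the start ((lat 33.7689°, lon -108.7992°)):
Bravo: 188.4 km
Alpha: 196.4 km
Charlie: 475.7 km
Delta: 587.0 km
The second-nearest is Alpha at 196.4 km.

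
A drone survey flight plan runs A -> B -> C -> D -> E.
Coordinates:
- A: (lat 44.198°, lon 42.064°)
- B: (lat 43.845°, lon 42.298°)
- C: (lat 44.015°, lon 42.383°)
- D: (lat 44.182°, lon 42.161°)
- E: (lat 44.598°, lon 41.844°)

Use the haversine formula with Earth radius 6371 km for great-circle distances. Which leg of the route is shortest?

B–C

Leg distances:
A→B: 43.5 km
B→C: 20.1 km
C→D: 25.7 km
D→E: 52.7 km
The shortest leg is B–C at 20.1 km.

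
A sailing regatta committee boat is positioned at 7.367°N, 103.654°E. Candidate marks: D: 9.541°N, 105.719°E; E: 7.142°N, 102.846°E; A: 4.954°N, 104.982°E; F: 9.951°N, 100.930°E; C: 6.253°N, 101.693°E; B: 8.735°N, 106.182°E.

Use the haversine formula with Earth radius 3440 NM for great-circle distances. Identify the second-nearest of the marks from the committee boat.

C

Distances from the committee boat (7.367°N, 103.654°E):
E: 50.0 NM
C: 134.7 NM
A: 165.1 NM
B: 171.3 NM
D: 179.1 NM
F: 224.1 NM
The second-nearest is C at 134.7 NM.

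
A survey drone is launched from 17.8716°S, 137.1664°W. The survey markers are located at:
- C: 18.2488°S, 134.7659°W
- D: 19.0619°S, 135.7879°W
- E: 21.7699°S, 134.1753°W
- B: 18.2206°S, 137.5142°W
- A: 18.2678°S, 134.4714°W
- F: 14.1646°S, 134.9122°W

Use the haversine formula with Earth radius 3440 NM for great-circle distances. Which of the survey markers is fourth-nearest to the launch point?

A

Distance to each, sorted:
B: 28.9 NM
D: 106.2 NM
C: 138.9 NM
A: 155.7 NM
F: 257.8 NM
E: 288.6 NM
The fourth-nearest is A at 155.7 NM.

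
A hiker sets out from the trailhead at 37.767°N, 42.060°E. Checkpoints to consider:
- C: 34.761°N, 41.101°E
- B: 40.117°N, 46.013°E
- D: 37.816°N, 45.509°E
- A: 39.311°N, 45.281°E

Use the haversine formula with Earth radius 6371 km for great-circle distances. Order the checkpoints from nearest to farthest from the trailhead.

Distances from the trailhead:
D 37.816°N, 45.509°E: 303.1 km
A 39.311°N, 45.281°E: 328.5 km
C 34.761°N, 41.101°E: 345.1 km
B 40.117°N, 46.013°E: 430.2 km

D, A, C, B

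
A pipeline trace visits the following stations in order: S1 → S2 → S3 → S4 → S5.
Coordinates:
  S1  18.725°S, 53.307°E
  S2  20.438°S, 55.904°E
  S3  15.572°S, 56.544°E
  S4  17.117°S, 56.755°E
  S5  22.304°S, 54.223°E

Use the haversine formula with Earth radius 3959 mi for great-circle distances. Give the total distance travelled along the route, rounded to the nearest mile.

Leg distances:
S1→S2: 206.4 mi  (cumulative 206.4 mi)
S2→S3: 338.8 mi  (cumulative 545.2 mi)
S3→S4: 107.7 mi  (cumulative 652.9 mi)
S4→S5: 394.4 mi  (cumulative 1047.3 mi)
Total route length ≈ 1047 mi.

1047 mi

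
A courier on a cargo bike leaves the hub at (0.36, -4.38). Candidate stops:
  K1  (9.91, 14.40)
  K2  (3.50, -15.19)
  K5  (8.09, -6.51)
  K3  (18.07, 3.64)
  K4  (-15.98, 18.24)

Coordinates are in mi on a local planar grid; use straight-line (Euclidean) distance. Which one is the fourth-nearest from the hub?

Distance to each, sorted:
K5: 8.0 mi
K2: 11.3 mi
K3: 19.4 mi
K1: 21.1 mi
K4: 27.9 mi
The fourth-nearest is K1 at 21.1 mi.

K1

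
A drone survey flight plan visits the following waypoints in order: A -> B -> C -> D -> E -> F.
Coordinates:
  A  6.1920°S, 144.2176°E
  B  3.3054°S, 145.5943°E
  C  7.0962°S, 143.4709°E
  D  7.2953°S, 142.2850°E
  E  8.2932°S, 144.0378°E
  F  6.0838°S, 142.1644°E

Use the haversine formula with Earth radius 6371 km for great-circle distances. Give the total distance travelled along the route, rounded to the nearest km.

1514 km

Leg distances:
A→B: 355.4 km  (cumulative 355.4 km)
B→C: 482.6 km  (cumulative 838.0 km)
C→D: 132.7 km  (cumulative 970.7 km)
D→E: 222.7 km  (cumulative 1193.4 km)
E→F: 321.0 km  (cumulative 1514.5 km)
Total route length ≈ 1514 km.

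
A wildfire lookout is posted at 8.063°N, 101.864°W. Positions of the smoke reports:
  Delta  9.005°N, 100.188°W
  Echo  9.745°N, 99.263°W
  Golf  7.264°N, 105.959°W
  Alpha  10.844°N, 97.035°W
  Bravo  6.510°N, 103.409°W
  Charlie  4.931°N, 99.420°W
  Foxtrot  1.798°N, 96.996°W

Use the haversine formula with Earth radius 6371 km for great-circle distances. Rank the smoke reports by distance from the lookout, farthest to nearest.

Foxtrot, Alpha, Golf, Charlie, Echo, Bravo, Delta

Computing each great-circle distance from 8.063°N, 101.864°W:
Foxtrot 1.798°N, 96.996°W: 880.8 km
Alpha 10.844°N, 97.035°W: 613.3 km
Golf 7.264°N, 105.959°W: 459.9 km
Charlie 4.931°N, 99.420°W: 440.7 km
Echo 9.745°N, 99.263°W: 341.5 km
Bravo 6.510°N, 103.409°W: 242.6 km
Delta 9.005°N, 100.188°W: 212.0 km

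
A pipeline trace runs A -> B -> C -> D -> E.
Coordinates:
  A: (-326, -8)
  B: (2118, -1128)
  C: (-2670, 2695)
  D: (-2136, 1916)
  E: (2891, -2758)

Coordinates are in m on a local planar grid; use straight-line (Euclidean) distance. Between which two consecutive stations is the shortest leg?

Leg distances:
A→B: 2688.4 m
B→C: 6127.0 m
C→D: 944.5 m
D→E: 6864.2 m
The shortest leg is C–D at 944.5 m.

C–D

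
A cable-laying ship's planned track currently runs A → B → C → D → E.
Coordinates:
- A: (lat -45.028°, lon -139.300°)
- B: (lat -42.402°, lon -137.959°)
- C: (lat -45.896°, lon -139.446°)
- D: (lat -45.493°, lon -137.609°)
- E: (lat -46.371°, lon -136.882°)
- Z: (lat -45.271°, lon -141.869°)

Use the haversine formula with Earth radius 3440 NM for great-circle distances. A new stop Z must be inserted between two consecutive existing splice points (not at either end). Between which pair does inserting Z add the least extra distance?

Added distance for inserting Z between each consecutive pair:
A–B: 183.2 NM
B–C: 130.7 NM
C–D: 207.9 NM
D–E: 338.1 NM
Smallest added distance is 130.7 NM, inserting between B and C.

between B and C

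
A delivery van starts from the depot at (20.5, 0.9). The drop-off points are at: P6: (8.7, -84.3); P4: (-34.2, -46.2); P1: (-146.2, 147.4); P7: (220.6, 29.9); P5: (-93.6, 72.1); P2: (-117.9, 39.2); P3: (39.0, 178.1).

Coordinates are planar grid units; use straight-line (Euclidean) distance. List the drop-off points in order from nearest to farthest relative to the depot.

P4, P6, P5, P2, P3, P7, P1

Distance from the depot at (20.5, 0.9) to each:
P4 (-34.2, -46.2): 72.2
P6 (8.7, -84.3): 86.0
P5 (-93.6, 72.1): 134.5
P2 (-117.9, 39.2): 143.6
P3 (39.0, 178.1): 178.2
P7 (220.6, 29.9): 202.2
P1 (-146.2, 147.4): 221.9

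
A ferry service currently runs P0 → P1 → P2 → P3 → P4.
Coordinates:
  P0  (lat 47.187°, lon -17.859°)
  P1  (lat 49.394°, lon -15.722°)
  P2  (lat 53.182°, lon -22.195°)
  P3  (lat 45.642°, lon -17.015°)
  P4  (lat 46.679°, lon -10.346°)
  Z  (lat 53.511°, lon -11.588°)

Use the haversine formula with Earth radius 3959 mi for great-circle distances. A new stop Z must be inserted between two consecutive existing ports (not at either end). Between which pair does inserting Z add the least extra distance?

between P1 and P2

Added distance for inserting Z between each consecutive pair:
P0–P1: 670.7 mi
P1–P2: 390.4 mi
P2–P3: 462.6 mi
P3–P4: 743.4 mi
Smallest added distance is 390.4 mi, inserting between P1 and P2.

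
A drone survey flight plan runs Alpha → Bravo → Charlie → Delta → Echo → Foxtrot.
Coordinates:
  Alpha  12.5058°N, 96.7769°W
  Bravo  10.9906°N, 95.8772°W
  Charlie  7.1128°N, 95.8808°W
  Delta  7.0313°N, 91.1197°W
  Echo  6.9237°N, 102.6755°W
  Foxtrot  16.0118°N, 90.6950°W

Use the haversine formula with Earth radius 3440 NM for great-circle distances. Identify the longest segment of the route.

Echo–Foxtrot

Leg distances:
Alpha→Bravo: 105.2 NM
Bravo→Charlie: 232.8 NM
Charlie→Delta: 283.7 NM
Delta→Echo: 688.7 NM
Echo→Foxtrot: 890.7 NM
The longest leg is Echo–Foxtrot at 890.7 NM.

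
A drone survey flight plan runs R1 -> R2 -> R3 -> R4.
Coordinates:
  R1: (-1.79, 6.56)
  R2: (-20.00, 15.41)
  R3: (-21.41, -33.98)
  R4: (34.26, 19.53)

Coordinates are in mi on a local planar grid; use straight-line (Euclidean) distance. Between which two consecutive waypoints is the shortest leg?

R1–R2

Leg distances:
R1→R2: 20.2 mi
R2→R3: 49.4 mi
R3→R4: 77.2 mi
The shortest leg is R1–R2 at 20.2 mi.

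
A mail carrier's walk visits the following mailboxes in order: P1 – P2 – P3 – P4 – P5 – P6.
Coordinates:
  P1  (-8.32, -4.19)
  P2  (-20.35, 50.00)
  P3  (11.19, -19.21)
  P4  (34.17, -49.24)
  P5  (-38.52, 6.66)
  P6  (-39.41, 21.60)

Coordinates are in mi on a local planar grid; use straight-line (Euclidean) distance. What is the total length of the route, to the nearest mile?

276 mi

Leg distances:
P1→P2: 55.5 mi  (cumulative 55.5 mi)
P2→P3: 76.1 mi  (cumulative 131.6 mi)
P3→P4: 37.8 mi  (cumulative 169.4 mi)
P4→P5: 91.7 mi  (cumulative 261.1 mi)
P5→P6: 15.0 mi  (cumulative 276.0 mi)
Total route length ≈ 276 mi.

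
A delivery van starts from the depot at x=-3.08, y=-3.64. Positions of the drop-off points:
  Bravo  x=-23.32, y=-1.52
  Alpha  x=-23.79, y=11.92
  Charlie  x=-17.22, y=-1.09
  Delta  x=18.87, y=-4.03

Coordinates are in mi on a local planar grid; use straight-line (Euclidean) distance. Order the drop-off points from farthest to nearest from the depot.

Alpha, Delta, Bravo, Charlie

Computing each straight-line distance from x=-3.08, y=-3.64:
Alpha x=-23.79, y=11.92: 25.9 mi
Delta x=18.87, y=-4.03: 22.0 mi
Bravo x=-23.32, y=-1.52: 20.4 mi
Charlie x=-17.22, y=-1.09: 14.4 mi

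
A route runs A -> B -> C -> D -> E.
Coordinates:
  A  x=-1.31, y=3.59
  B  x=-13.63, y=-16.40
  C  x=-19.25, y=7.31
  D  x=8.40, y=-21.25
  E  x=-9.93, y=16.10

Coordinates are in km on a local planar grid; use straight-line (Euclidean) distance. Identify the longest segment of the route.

Leg distances:
A→B: 23.5 km
B→C: 24.4 km
C→D: 39.8 km
D→E: 41.6 km
The longest leg is D–E at 41.6 km.

D–E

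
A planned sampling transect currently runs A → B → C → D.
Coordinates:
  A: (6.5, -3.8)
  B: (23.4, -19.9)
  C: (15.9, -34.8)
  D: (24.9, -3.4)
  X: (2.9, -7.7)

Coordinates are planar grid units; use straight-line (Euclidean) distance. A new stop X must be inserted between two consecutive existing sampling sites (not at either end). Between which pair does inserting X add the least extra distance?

Added distance for inserting X between each consecutive pair:
A–B: 5.8
B–C: 37.2
C–D: 19.8
Smallest added distance is 5.8, inserting between A and B.

between A and B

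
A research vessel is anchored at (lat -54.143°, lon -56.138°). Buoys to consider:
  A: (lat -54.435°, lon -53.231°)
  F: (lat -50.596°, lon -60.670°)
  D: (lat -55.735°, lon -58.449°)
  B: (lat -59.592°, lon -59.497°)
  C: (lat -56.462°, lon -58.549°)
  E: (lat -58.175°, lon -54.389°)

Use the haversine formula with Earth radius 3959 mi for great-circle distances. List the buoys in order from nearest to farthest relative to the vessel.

Computing each great-circle distance from (lat -54.143°, lon -56.138°):
A (lat -54.435°, lon -53.231°): 119.0 mi
D (lat -55.735°, lon -58.449°): 143.2 mi
C (lat -56.462°, lon -58.549°): 186.2 mi
E (lat -58.175°, lon -54.389°): 286.6 mi
F (lat -50.596°, lon -60.670°): 310.7 mi
B (lat -59.592°, lon -59.497°): 397.2 mi

A, D, C, E, F, B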